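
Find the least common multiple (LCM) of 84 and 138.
1932

First find GCD(84, 138) using the Euclidean algorithm:
84 = 0 × 138 + 84
138 = 1 × 84 + 54
84 = 1 × 54 + 30
54 = 1 × 30 + 24
30 = 1 × 24 + 6
24 = 4 × 6 + 0
GCD(84, 138) = 6

LCM formula: LCM(a, b) = (a × b) / GCD(a, b)
LCM(84, 138) = (84 × 138) / 6
LCM(84, 138) = 11592 / 6
LCM(84, 138) = 1932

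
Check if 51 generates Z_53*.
p - 1 = 52 has prime divisors 2, 13. Check 51^(52/q) mod 53 for each: 51^(52/2) = 51^26 ≡ 52, 51^(52/13) = 51^4 ≡ 16 (mod 53). None of these is 1, so 51 has order 52 = φ(53), so it is a primitive root mod 53.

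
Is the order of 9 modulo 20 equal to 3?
No, the actual order is 2, not 3.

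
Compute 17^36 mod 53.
Using repeated squaring. 36 = 32 + 4 (binary 100100). Repeated squaring mod 53: 17^1 ≡ 17; 17^2 ≡ 17² = 289 ≡ 24; 17^4 ≡ 24² = 576 ≡ 46; 17^8 ≡ 46² = 2116 ≡ 49; 17^16 ≡ 49² = 2401 ≡ 16; 17^32 ≡ 16² = 256 ≡ 44. Multiply: 17^36 = 17^32 × 17^4 ≡ 44 × 46 (mod 53): 44 × 46 = 2024 ≡ 10. So 17^36 ≡ 10 (mod 53).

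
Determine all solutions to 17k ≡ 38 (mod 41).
36

Since gcd(17, 41) = 1 divides 38, a solution exists.
Multiply both sides by the inverse of 17 mod 41:
  17^(-1) mod 41 = 29
  x ≡ 29 × 38 ≡ 1102 ≡ 36 (mod 41)
Verification: 17 × 36 = 612 = 14 × 41 + 38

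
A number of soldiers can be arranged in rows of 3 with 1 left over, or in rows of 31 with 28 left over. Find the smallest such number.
M = 3 × 31 = 93. M₁ = 31, y₁ ≡ 1 (mod 3). M₂ = 3, y₂ ≡ 21 (mod 31). r = 1×31×1 + 28×3×21 ≡ 28 (mod 93). The smallest positive such number is 28.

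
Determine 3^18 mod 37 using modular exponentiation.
Using repeated squaring. 18 = 16 + 2 (binary 10010). Repeated squaring mod 37: 3^1 ≡ 3; 3^2 ≡ 3² = 9 ≡ 9; 3^4 ≡ 9² = 81 ≡ 7; 3^8 ≡ 7² = 49 ≡ 12; 3^16 ≡ 12² = 144 ≡ 33. Multiply: 3^18 = 3^16 × 3^2 ≡ 33 × 9 (mod 37): 33 × 9 = 297 ≡ 1. So 3^18 ≡ 1 (mod 37).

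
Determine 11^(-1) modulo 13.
11^(-1) ≡ 6 (mod 13). Verification: 11 × 6 = 66 ≡ 1 (mod 13)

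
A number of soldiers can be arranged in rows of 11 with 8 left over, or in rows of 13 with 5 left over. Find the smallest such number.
M = 11 × 13 = 143. M₁ = 13, y₁ ≡ 6 (mod 11). M₂ = 11, y₂ ≡ 6 (mod 13). m = 8×13×6 + 5×11×6 ≡ 96 (mod 143). The smallest positive such number is 96.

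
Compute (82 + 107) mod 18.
9

(82 + 107) = 189
189 mod 18 = 9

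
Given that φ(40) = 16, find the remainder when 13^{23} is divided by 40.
By Euler: 13^{16} ≡ 1 (mod 40) since gcd(13, 40) = 1. 23 = 1×16 + 7. So 13^{23} ≡ 13^{7} ≡ 37 (mod 40)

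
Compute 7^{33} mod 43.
42

Using successive squaring:
Binary expansion of 33: 100001
Powers of 7 mod 43 (each is the square of the previous):
  7^1 ≡ 7 (mod 43)
  7^2 ≡ 7² = 49 ≡ 6 (mod 43)
  7^4 ≡ 6² = 36 ≡ 36 (mod 43)
  7^8 ≡ 36² = 1296 ≡ 6 (mod 43)
  7^16 ≡ 6² = 36 ≡ 36 (mod 43)
  7^32 ≡ 36² = 1296 ≡ 6 (mod 43)
33 = 32 + 1, so 7^33 = 7^32 × 7^1 ≡ 6 × 7 (mod 43)
Multiplying step by step:
  6 × 7 = 42 ≡ 42 (mod 43)
Result: 7^33 ≡ 42 (mod 43)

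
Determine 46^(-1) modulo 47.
46^(-1) ≡ 46 (mod 47). Verification: 46 × 46 = 2116 ≡ 1 (mod 47)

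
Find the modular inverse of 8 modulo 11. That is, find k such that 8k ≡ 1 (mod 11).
7

Using Extended Euclidean Algorithm:
gcd(8, 11) = 1
Bezout coefficients: 8 × -4 + 11 × 3 = 1
So 8 × -4 ≡ 1 (mod 11)
The inverse is -4 mod 11 = 7
Verification: 8 × 7 = 56 = 5 × 11 + 1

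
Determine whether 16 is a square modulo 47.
By Euler's criterion: 16^{23} ≡ 1 (mod 47). Since this equals 1, 16 is a QR.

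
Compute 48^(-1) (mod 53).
21

Using Extended Euclidean Algorithm:
gcd(48, 53) = 1
Bezout coefficients: 48 × 21 + 53 × -19 = 1
So 48 × 21 ≡ 1 (mod 53)
The inverse is 21 mod 53 = 21
Verification: 48 × 21 = 1008 = 19 × 53 + 1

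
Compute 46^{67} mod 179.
146

Using successive squaring:
Binary expansion of 67: 1000011
Powers of 46 mod 179 (each is the square of the previous):
  46^1 ≡ 46 (mod 179)
  46^2 ≡ 46² = 2116 ≡ 147 (mod 179)
  46^4 ≡ 147² = 21609 ≡ 129 (mod 179)
  46^8 ≡ 129² = 16641 ≡ 173 (mod 179)
  46^16 ≡ 173² = 29929 ≡ 36 (mod 179)
  46^32 ≡ 36² = 1296 ≡ 43 (mod 179)
  46^64 ≡ 43² = 1849 ≡ 59 (mod 179)
67 = 64 + 2 + 1, so 46^67 = 46^64 × 46^2 × 46^1 ≡ 59 × 147 × 46 (mod 179)
Multiplying step by step:
  59 × 147 = 8673 ≡ 81 (mod 179)
  81 × 46 = 3726 ≡ 146 (mod 179)
Result: 46^67 ≡ 146 (mod 179)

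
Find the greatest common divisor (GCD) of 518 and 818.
2

Using the Euclidean algorithm:
518 = 0 × 818 + 518
818 = 1 × 518 + 300
518 = 1 × 300 + 218
300 = 1 × 218 + 82
218 = 2 × 82 + 54
82 = 1 × 54 + 28
54 = 1 × 28 + 26
28 = 1 × 26 + 2
26 = 13 × 2 + 0

GCD(518, 818) = 2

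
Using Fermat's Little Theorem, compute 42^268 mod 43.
By Fermat: 42^{42} ≡ 1 (mod 43). 268 = 6×42 + 16. So 42^{268} ≡ 42^{16} ≡ 1 (mod 43)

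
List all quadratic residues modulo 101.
QRs mod 101: {1, 4, 5, 6, 9, 13, 14, 16, 17, 19, 20, 21, 22, 23, 24, 25, 30, 31, 33, 36, 37, 43, 45, 47, 49, 52, 54, 56, 58, 64, 65, 68, 70, 71, 76, 77, 78, 79, 80, 81, 82, 84, 85, 87, 88, 92, 95, 96, 97, 100}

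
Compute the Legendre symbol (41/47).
(41/47) = 41^{23} mod 47 = -1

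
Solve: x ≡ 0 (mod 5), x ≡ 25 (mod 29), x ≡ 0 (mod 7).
M = 5 × 29 × 7 = 1015. M₁ = 203, y₁ ≡ 2 (mod 5). M₂ = 35, y₂ ≡ 5 (mod 29). M₃ = 145, y₃ ≡ 3 (mod 7). x = 0×203×2 + 25×35×5 + 0×145×3 ≡ 315 (mod 1015)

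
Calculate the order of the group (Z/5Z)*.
4

Prime factorization: 5 = 5
Using the formula φ(n) = n × Π(1 - 1/p) for each prime factor p:
φ(5) = 5 × (1 - 1/5)
φ(5) = 4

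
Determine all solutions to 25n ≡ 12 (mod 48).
12

Since gcd(25, 48) = 1 divides 12, a solution exists.
Multiply both sides by the inverse of 25 mod 48:
  25^(-1) mod 48 = 25
  x ≡ 25 × 12 ≡ 300 ≡ 12 (mod 48)
Verification: 25 × 12 = 300 = 6 × 48 + 12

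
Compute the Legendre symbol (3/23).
(3/23) = 3^{11} mod 23 = 1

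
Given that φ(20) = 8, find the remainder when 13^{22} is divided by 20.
By Euler: 13^{8} ≡ 1 (mod 20) since gcd(13, 20) = 1. 22 = 2×8 + 6. So 13^{22} ≡ 13^{6} ≡ 9 (mod 20)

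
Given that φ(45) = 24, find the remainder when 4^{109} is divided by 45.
By Euler: 4^{24} ≡ 1 (mod 45) since gcd(4, 45) = 1. 109 = 4×24 + 13. So 4^{109} ≡ 4^{13} ≡ 4 (mod 45)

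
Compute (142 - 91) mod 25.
1

(142 - 91) = 51
51 mod 25 = 1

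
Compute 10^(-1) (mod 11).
10

Using Extended Euclidean Algorithm:
gcd(10, 11) = 1
Bezout coefficients: 10 × -1 + 11 × 1 = 1
So 10 × -1 ≡ 1 (mod 11)
The inverse is -1 mod 11 = 10
Verification: 10 × 10 = 100 = 9 × 11 + 1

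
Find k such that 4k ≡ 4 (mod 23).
1

Since gcd(4, 23) = 1 divides 4, a solution exists.
Multiply both sides by the inverse of 4 mod 23:
  4^(-1) mod 23 = 6
  x ≡ 6 × 4 ≡ 24 ≡ 1 (mod 23)
Verification: 4 × 1 = 4 = 0 × 23 + 4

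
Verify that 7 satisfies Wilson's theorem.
(6)! mod 7 = 6. Since this equals -1 (mod 7), Wilson confirms 7 is prime.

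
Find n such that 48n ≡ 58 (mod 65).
31

Since gcd(48, 65) = 1 divides 58, a solution exists.
Multiply both sides by the inverse of 48 mod 65:
  48^(-1) mod 65 = 42
  x ≡ 42 × 58 ≡ 2436 ≡ 31 (mod 65)
Verification: 48 × 31 = 1488 = 22 × 65 + 58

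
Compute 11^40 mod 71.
Using repeated squaring. 40 = 32 + 8 (binary 101000). Repeated squaring mod 71: 11^1 ≡ 11; 11^2 ≡ 11² = 121 ≡ 50; 11^4 ≡ 50² = 2500 ≡ 15; 11^8 ≡ 15² = 225 ≡ 12; 11^16 ≡ 12² = 144 ≡ 2; 11^32 ≡ 2² = 4 ≡ 4. Multiply: 11^40 = 11^32 × 11^8 ≡ 4 × 12 (mod 71): 4 × 12 = 48 ≡ 48. So 11^40 ≡ 48 (mod 71).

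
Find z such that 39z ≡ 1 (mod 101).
39^(-1) ≡ 57 (mod 101). Verification: 39 × 57 = 2223 ≡ 1 (mod 101)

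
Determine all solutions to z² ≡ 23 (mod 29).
The square roots of 23 mod 29 are 20 and 9. Verify: 20² = 400 ≡ 23 (mod 29)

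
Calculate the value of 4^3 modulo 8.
3 = 2 + 1 (binary 11). Repeated squaring mod 8: 4^1 ≡ 4; 4^2 ≡ 4² = 16 ≡ 0. Multiply: 4^3 = 4^2 × 4^1 ≡ 0 × 4 (mod 8): 0 × 4 = 0 ≡ 0. So 4^3 ≡ 0 (mod 8).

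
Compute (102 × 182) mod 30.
24

(102 × 182) = 18564
18564 mod 30 = 24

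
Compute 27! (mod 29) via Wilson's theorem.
(28)! = (27)! × (28) ≡ -1 (mod 29). So (27)! ≡ -1 × (28)^(-1) ≡ (-1)×(-1) = 1 (mod 29)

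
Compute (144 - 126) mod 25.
18

(144 - 126) = 18
18 mod 25 = 18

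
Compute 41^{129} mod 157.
134

Using successive squaring:
Binary expansion of 129: 10000001
Powers of 41 mod 157 (each is the square of the previous):
  41^1 ≡ 41 (mod 157)
  41^2 ≡ 41² = 1681 ≡ 111 (mod 157)
  41^4 ≡ 111² = 12321 ≡ 75 (mod 157)
  41^8 ≡ 75² = 5625 ≡ 130 (mod 157)
  41^16 ≡ 130² = 16900 ≡ 101 (mod 157)
  41^32 ≡ 101² = 10201 ≡ 153 (mod 157)
  41^64 ≡ 153² = 23409 ≡ 16 (mod 157)
  41^128 ≡ 16² = 256 ≡ 99 (mod 157)
129 = 128 + 1, so 41^129 = 41^128 × 41^1 ≡ 99 × 41 (mod 157)
Multiplying step by step:
  99 × 41 = 4059 ≡ 134 (mod 157)
Result: 41^129 ≡ 134 (mod 157)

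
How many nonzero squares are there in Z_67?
For prime 67, there are (p-1)/2 = (67-1)/2 = 33 quadratic residues (excluding 0).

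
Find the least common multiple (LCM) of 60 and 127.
7620

First find GCD(60, 127) using the Euclidean algorithm:
60 = 0 × 127 + 60
127 = 2 × 60 + 7
60 = 8 × 7 + 4
7 = 1 × 4 + 3
4 = 1 × 3 + 1
3 = 3 × 1 + 0
GCD(60, 127) = 1

LCM formula: LCM(a, b) = (a × b) / GCD(a, b)
LCM(60, 127) = (60 × 127) / 1
LCM(60, 127) = 7620 / 1
LCM(60, 127) = 7620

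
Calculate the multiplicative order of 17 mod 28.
Powers of 17 mod 28: 17^1≡17, 17^2≡9, 17^3≡13, 17^4≡25, 17^5≡5, 17^6≡1. Order = 6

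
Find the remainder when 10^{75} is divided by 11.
By Fermat: 10^{10} ≡ 1 (mod 11). 75 = 7×10 + 5. So 10^{75} ≡ 10^{5} ≡ 10 (mod 11)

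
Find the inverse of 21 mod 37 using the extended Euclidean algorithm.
Extended GCD: 21(-7) + 37(4) = 1. So 21^(-1) ≡ 30 ≡ 30 (mod 37). Verify: 21 × 30 = 630 ≡ 1 (mod 37)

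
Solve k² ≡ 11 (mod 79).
The square roots of 11 mod 79 are 13 and 66. Verify: 13² = 169 ≡ 11 (mod 79)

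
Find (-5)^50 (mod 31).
Using Fermat: (-5)^{30} ≡ 1 (mod 31). 50 ≡ 20 (mod 30). So (-5)^{50} ≡ (-5)^{20} ≡ 25 (mod 31)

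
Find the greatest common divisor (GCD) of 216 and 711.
9

Using the Euclidean algorithm:
216 = 0 × 711 + 216
711 = 3 × 216 + 63
216 = 3 × 63 + 27
63 = 2 × 27 + 9
27 = 3 × 9 + 0

GCD(216, 711) = 9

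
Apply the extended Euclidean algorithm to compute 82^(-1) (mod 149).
Extended GCD: 82(20) + 149(-11) = 1. So 82^(-1) ≡ 20 ≡ 20 (mod 149). Verify: 82 × 20 = 1640 ≡ 1 (mod 149)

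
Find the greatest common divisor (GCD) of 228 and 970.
2

Using the Euclidean algorithm:
228 = 0 × 970 + 228
970 = 4 × 228 + 58
228 = 3 × 58 + 54
58 = 1 × 54 + 4
54 = 13 × 4 + 2
4 = 2 × 2 + 0

GCD(228, 970) = 2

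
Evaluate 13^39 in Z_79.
Using repeated squaring. 39 = 32 + 4 + 2 + 1 (binary 100111). Repeated squaring mod 79: 13^1 ≡ 13; 13^2 ≡ 13² = 169 ≡ 11; 13^4 ≡ 11² = 121 ≡ 42; 13^8 ≡ 42² = 1764 ≡ 26; 13^16 ≡ 26² = 676 ≡ 44; 13^32 ≡ 44² = 1936 ≡ 40. Multiply: 13^39 = 13^32 × 13^4 × 13^2 × 13^1 ≡ 40 × 42 × 11 × 13 (mod 79): 40 × 42 = 1680 ≡ 21; 21 × 11 = 231 ≡ 73; 73 × 13 = 949 ≡ 1. So 13^39 ≡ 1 (mod 79).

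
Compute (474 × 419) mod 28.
2

(474 × 419) = 198606
198606 mod 28 = 2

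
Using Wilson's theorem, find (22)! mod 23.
By Wilson's theorem, (22)! ≡ -1 ≡ 22 (mod 23)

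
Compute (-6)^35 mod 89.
Using repeated squaring. (-6) ≡ 83 (mod 89). 35 = 32 + 2 + 1 (binary 100011). Repeated squaring mod 89: 83^1 ≡ 83; 83^2 ≡ 83² = 6889 ≡ 36; 83^4 ≡ 36² = 1296 ≡ 50; 83^8 ≡ 50² = 2500 ≡ 8; 83^16 ≡ 8² = 64 ≡ 64; 83^32 ≡ 64² = 4096 ≡ 2. Multiply: (-6)^35 ≡ 83^32 × 83^2 × 83^1 ≡ 2 × 36 × 83 (mod 89): 2 × 36 = 72 ≡ 72; 72 × 83 = 5976 ≡ 13. So (-6)^35 ≡ 13 (mod 89).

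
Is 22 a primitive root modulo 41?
p - 1 = 40 has prime divisors 2, 5. Check 22^(40/q) mod 41 for each: 22^(40/2) = 22^20 ≡ 40, 22^(40/5) = 22^8 ≡ 37 (mod 41). None of these is 1, so 22 has order 40 = φ(41), so it is a primitive root mod 41.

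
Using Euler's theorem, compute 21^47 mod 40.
By Euler: 21^{16} ≡ 1 (mod 40) since gcd(21, 40) = 1. 47 = 2×16 + 15. So 21^{47} ≡ 21^{15} ≡ 21 (mod 40)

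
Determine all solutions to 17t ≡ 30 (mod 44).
38

Since gcd(17, 44) = 1 divides 30, a solution exists.
Multiply both sides by the inverse of 17 mod 44:
  17^(-1) mod 44 = 13
  x ≡ 13 × 30 ≡ 390 ≡ 38 (mod 44)
Verification: 17 × 38 = 646 = 14 × 44 + 30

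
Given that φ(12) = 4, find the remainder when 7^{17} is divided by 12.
By Euler: 7^{4} ≡ 1 (mod 12) since gcd(7, 12) = 1. 17 = 4×4 + 1. So 7^{17} ≡ 7^{1} ≡ 7 (mod 12)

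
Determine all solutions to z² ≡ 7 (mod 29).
The square roots of 7 mod 29 are 23 and 6. Verify: 23² = 529 ≡ 7 (mod 29)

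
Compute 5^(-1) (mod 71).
57

Using Extended Euclidean Algorithm:
gcd(5, 71) = 1
Bezout coefficients: 5 × -14 + 71 × 1 = 1
So 5 × -14 ≡ 1 (mod 71)
The inverse is -14 mod 71 = 57
Verification: 5 × 57 = 285 = 4 × 71 + 1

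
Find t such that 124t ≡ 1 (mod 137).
124^(-1) ≡ 21 (mod 137). Verification: 124 × 21 = 2604 ≡ 1 (mod 137)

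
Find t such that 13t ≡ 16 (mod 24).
16

Since gcd(13, 24) = 1 divides 16, a solution exists.
Multiply both sides by the inverse of 13 mod 24:
  13^(-1) mod 24 = 13
  x ≡ 13 × 16 ≡ 208 ≡ 16 (mod 24)
Verification: 13 × 16 = 208 = 8 × 24 + 16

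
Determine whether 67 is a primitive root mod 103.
p - 1 = 102 has prime divisors 2, 3, 17. Check 67^(102/q) mod 103 for each: 67^(102/2) = 67^51 ≡ 102, 67^(102/3) = 67^34 ≡ 56, 67^(102/17) = 67^6 ≡ 9 (mod 103). None of these is 1, so 67 has order 102 = φ(103), so it is a primitive root mod 103.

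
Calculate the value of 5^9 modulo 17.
9 = 8 + 1 (binary 1001). Repeated squaring mod 17: 5^1 ≡ 5; 5^2 ≡ 5² = 25 ≡ 8; 5^4 ≡ 8² = 64 ≡ 13; 5^8 ≡ 13² = 169 ≡ 16. Multiply: 5^9 = 5^8 × 5^1 ≡ 16 × 5 (mod 17): 16 × 5 = 80 ≡ 12. So 5^9 ≡ 12 (mod 17).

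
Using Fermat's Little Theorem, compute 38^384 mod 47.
By Fermat: 38^{46} ≡ 1 (mod 47). 384 = 8×46 + 16. So 38^{384} ≡ 38^{16} ≡ 37 (mod 47)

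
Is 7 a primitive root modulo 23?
Yes

To verify, check if 7^(22/q) ≢ 1 (mod 23) for each prime divisor q of 22
Divisors of 22 = 22: [1, 2, 11, 22]
  7^(22/2) = 7^11 ≡ 22 (mod 23)
  7^(22/11) = 7^2 ≡ 3 (mod 23)
Conclusion: 7 is a primitive root modulo 23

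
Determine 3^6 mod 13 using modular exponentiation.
6 = 4 + 2 (binary 110). Repeated squaring mod 13: 3^1 ≡ 3; 3^2 ≡ 3² = 9 ≡ 9; 3^4 ≡ 9² = 81 ≡ 3. Multiply: 3^6 = 3^4 × 3^2 ≡ 3 × 9 (mod 13): 3 × 9 = 27 ≡ 1. So 3^6 ≡ 1 (mod 13).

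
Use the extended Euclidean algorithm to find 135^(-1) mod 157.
Extended GCD: 135(-50) + 157(43) = 1. So 135^(-1) ≡ 107 ≡ 107 (mod 157). Verify: 135 × 107 = 14445 ≡ 1 (mod 157)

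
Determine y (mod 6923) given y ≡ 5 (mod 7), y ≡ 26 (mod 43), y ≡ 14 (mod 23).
5143

Using the Chinese Remainder Theorem:
M = product of moduli = 6923
For equation 1: M_1 = 989, 989 ≡ 2 (mod 7), inverse of 989 mod 7 is 4 (check: 2 × 4 = 8 ≡ 1 (mod 7))
For equation 2: M_2 = 161, 161 ≡ 32 (mod 43), inverse of 161 mod 43 is 39 (check: 32 × 39 = 1248 ≡ 1 (mod 43))
For equation 3: M_3 = 301, 301 ≡ 2 (mod 23), inverse of 301 mod 23 is 12 (check: 2 × 12 = 24 ≡ 1 (mod 23))
Combine: y ≡ Σ r_i×M_i×(M_i⁻¹ mod m_i) = 5×989×4 + 26×161×39 + 14×301×12 = 19780 + 163254 + 50568 = 233602
233602 mod 6923 = 5143
y ≡ 5143 (mod 6923)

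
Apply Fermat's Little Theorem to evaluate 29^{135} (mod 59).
21

By Fermat's Little Theorem, a^(p-1) ≡ 1 (mod p) for prime p and gcd(a, p) = 1
Here p = 59, so 29^58 ≡ 1 (mod 59)
We can reduce the exponent: 135 mod 58 = 19
So 29^135 ≡ 29^19 (mod 59)
Computing: 29^19 mod 59 = 21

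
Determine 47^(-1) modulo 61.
47^(-1) ≡ 13 (mod 61). Verification: 47 × 13 = 611 ≡ 1 (mod 61)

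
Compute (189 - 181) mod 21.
8

(189 - 181) = 8
8 mod 21 = 8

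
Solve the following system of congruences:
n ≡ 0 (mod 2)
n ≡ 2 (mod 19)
2

Using the Chinese Remainder Theorem:
M = product of moduli = 38
For equation 1: M_1 = 19, 19 ≡ 1 (mod 2), inverse of 19 mod 2 is 1 (check: 1 × 1 = 1 ≡ 1 (mod 2))
For equation 2: M_2 = 2, 2 ≡ 2 (mod 19), inverse of 2 mod 19 is 10 (check: 2 × 10 = 20 ≡ 1 (mod 19))
Combine: n ≡ Σ r_i×M_i×(M_i⁻¹ mod m_i) = 0×19×1 + 2×2×10 = 0 + 40 = 40
40 mod 38 = 2
n ≡ 2 (mod 38)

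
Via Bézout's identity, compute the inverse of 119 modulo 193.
Extended GCD: 119(-60) + 193(37) = 1. So 119^(-1) ≡ 133 ≡ 133 (mod 193). Verify: 119 × 133 = 15827 ≡ 1 (mod 193)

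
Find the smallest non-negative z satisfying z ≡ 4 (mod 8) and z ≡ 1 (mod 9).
M = 8 × 9 = 72. M₁ = 9, y₁ ≡ 1 (mod 8). M₂ = 8, y₂ ≡ 8 (mod 9). z = 4×9×1 + 1×8×8 ≡ 28 (mod 72)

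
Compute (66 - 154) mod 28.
24

(66 - 154) = -88
-88 mod 28 = 24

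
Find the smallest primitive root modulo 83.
2

A primitive root g modulo p has order p-1 = 82
Prime divisors of 82: [2, 41]
g is a primitive root iff g^(82/q) ≢ 1 (mod 83) for each prime divisor q
Testing small values:
  g = 2: 2^41 ≡ 82, 2^2 ≡ 4 (mod 83) → none is 1, primitive root!
The smallest primitive root is 2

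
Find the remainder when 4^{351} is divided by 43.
By Fermat: 4^{42} ≡ 1 (mod 43). 351 = 8×42 + 15. So 4^{351} ≡ 4^{15} ≡ 4 (mod 43)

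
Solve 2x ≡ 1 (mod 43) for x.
2^(-1) ≡ 22 (mod 43). Verification: 2 × 22 = 44 ≡ 1 (mod 43)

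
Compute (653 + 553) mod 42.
30

(653 + 553) = 1206
1206 mod 42 = 30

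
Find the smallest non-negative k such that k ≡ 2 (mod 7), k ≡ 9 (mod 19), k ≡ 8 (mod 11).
1339

Using the Chinese Remainder Theorem:
M = product of moduli = 1463
For equation 1: M_1 = 209, 209 ≡ 6 (mod 7), inverse of 209 mod 7 is 6 (check: 6 × 6 = 36 ≡ 1 (mod 7))
For equation 2: M_2 = 77, 77 ≡ 1 (mod 19), inverse of 77 mod 19 is 1 (check: 1 × 1 = 1 ≡ 1 (mod 19))
For equation 3: M_3 = 133, 133 ≡ 1 (mod 11), inverse of 133 mod 11 is 1 (check: 1 × 1 = 1 ≡ 1 (mod 11))
Combine: k ≡ Σ r_i×M_i×(M_i⁻¹ mod m_i) = 2×209×6 + 9×77×1 + 8×133×1 = 2508 + 693 + 1064 = 4265
4265 mod 1463 = 1339
k ≡ 1339 (mod 1463)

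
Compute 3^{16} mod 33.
3

Using successive squaring:
Binary expansion of 16: 10000
Powers of 3 mod 33 (each is the square of the previous):
  3^1 ≡ 3 (mod 33)
  3^2 ≡ 3² = 9 ≡ 9 (mod 33)
  3^4 ≡ 9² = 81 ≡ 15 (mod 33)
  3^8 ≡ 15² = 225 ≡ 27 (mod 33)
  3^16 ≡ 27² = 729 ≡ 3 (mod 33)
16 is a power of 2, so 3^16 is the last square: ≡ 3 (mod 33)
Result: 3^16 ≡ 3 (mod 33)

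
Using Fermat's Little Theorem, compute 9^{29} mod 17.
8

By Fermat's Little Theorem, a^(p-1) ≡ 1 (mod p) for prime p and gcd(a, p) = 1
Here p = 17, so 9^16 ≡ 1 (mod 17)
We can reduce the exponent: 29 mod 16 = 13
So 9^29 ≡ 9^13 (mod 17)
Computing: 9^13 mod 17 = 8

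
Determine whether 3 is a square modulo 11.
By Euler's criterion: 3^{5} ≡ 1 (mod 11). Since this equals 1, 3 is a QR.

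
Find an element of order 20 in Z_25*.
2 has order 20 mod 25 since 2^{20} ≡ 1 (mod 25) and no smaller power works.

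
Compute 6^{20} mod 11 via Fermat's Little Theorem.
1

By Fermat's Little Theorem, a^(p-1) ≡ 1 (mod p) for prime p and gcd(a, p) = 1
Here p = 11, so 6^10 ≡ 1 (mod 11)
We can reduce the exponent: 20 mod 10 = 0
So 6^20 ≡ 6^0 (mod 11)
Computing: 6^0 mod 11 = 1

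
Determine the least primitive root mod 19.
p - 1 = 18 has prime divisors 2, 3. h is a primitive root mod 19 iff h^(18/q) ≢ 1 (mod 19) for each such q.
h = 2: 2^9 ≡ 18, 2^6 ≡ 7 (mod 19); none is 1, so 2 has order 18 and is a primitive root.
The smallest primitive root mod 19 is g = 2.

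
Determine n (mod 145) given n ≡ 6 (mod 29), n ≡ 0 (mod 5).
35

Using the Chinese Remainder Theorem:
M = product of moduli = 145
For equation 1: M_1 = 5, 5 ≡ 5 (mod 29), inverse of 5 mod 29 is 6 (check: 5 × 6 = 30 ≡ 1 (mod 29))
For equation 2: M_2 = 29, 29 ≡ 4 (mod 5), inverse of 29 mod 5 is 4 (check: 4 × 4 = 16 ≡ 1 (mod 5))
Combine: n ≡ Σ r_i×M_i×(M_i⁻¹ mod m_i) = 6×5×6 + 0×29×4 = 180 + 0 = 180
180 mod 145 = 35
n ≡ 35 (mod 145)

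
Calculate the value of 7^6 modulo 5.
7 ≡ 2 (mod 5). 6 = 4 + 2 (binary 110). Repeated squaring mod 5: 2^1 ≡ 2; 2^2 ≡ 2² = 4 ≡ 4; 2^4 ≡ 4² = 16 ≡ 1. Multiply: 7^6 ≡ 2^4 × 2^2 ≡ 1 × 4 (mod 5): 1 × 4 = 4 ≡ 4. So 7^6 ≡ 4 (mod 5).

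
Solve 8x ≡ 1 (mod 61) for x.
23

Using Extended Euclidean Algorithm:
gcd(8, 61) = 1
Bezout coefficients: 8 × 23 + 61 × -3 = 1
So 8 × 23 ≡ 1 (mod 61)
The inverse is 23 mod 61 = 23
Verification: 8 × 23 = 184 = 3 × 61 + 1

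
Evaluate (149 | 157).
(149/157) = 149^{78} mod 157 = -1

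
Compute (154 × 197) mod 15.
8

(154 × 197) = 30338
30338 mod 15 = 8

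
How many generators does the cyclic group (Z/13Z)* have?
4

The number of primitive roots modulo p is φ(p-1) = φ(12)
φ(12) = 4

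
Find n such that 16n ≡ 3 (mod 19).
18

Since gcd(16, 19) = 1 divides 3, a solution exists.
Multiply both sides by the inverse of 16 mod 19:
  16^(-1) mod 19 = 6
  x ≡ 6 × 3 ≡ 18 ≡ 18 (mod 19)
Verification: 16 × 18 = 288 = 15 × 19 + 3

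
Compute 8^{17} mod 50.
48

Using successive squaring:
Binary expansion of 17: 10001
Powers of 8 mod 50 (each is the square of the previous):
  8^1 ≡ 8 (mod 50)
  8^2 ≡ 8² = 64 ≡ 14 (mod 50)
  8^4 ≡ 14² = 196 ≡ 46 (mod 50)
  8^8 ≡ 46² = 2116 ≡ 16 (mod 50)
  8^16 ≡ 16² = 256 ≡ 6 (mod 50)
17 = 16 + 1, so 8^17 = 8^16 × 8^1 ≡ 6 × 8 (mod 50)
Multiplying step by step:
  6 × 8 = 48 ≡ 48 (mod 50)
Result: 8^17 ≡ 48 (mod 50)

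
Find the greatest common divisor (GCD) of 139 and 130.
1

Using the Euclidean algorithm:
139 = 1 × 130 + 9
130 = 14 × 9 + 4
9 = 2 × 4 + 1
4 = 4 × 1 + 0

GCD(139, 130) = 1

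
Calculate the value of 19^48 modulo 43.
Using Fermat: 19^{42} ≡ 1 (mod 43). 48 ≡ 6 (mod 42). So 19^{48} ≡ 19^{6} ≡ 11 (mod 43)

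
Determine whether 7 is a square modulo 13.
By Euler's criterion: 7^{6} ≡ 12 (mod 13). Since this equals -1 (≡ 12), 7 is not a QR.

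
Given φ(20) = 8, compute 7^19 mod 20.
By Euler: 7^{8} ≡ 1 (mod 20) since gcd(7, 20) = 1. 19 = 2×8 + 3. So 7^{19} ≡ 7^{3} ≡ 3 (mod 20)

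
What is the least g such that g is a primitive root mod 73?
p - 1 = 72 has prime divisors 2, 3. h is a primitive root mod 73 iff h^(72/q) ≢ 1 (mod 73) for each such q.
h = 2: 2^36 ≡ 1, 2^24 ≡ 64 (mod 73); 2^36 ≡ 1, so not a primitive root.
h = 3: 3^36 ≡ 1, 3^24 ≡ 1 (mod 73); 3^36 ≡ 1, so not a primitive root.
h = 4: 4^36 ≡ 1, 4^24 ≡ 8 (mod 73); 4^36 ≡ 1, so not a primitive root.
h = 5: 5^36 ≡ 72, 5^24 ≡ 8 (mod 73); none is 1, so 5 has order 72 and is a primitive root.
The smallest primitive root mod 73 is g = 5.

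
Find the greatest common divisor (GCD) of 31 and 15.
1

Using the Euclidean algorithm:
31 = 2 × 15 + 1
15 = 15 × 1 + 0

GCD(31, 15) = 1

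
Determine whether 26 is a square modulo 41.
By Euler's criterion: 26^{20} ≡ 40 (mod 41). Since this equals -1 (≡ 40), 26 is not a QR.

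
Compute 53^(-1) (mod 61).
38

Using Extended Euclidean Algorithm:
gcd(53, 61) = 1
Bezout coefficients: 53 × -23 + 61 × 20 = 1
So 53 × -23 ≡ 1 (mod 61)
The inverse is -23 mod 61 = 38
Verification: 53 × 38 = 2014 = 33 × 61 + 1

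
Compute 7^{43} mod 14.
7

Using successive squaring:
Binary expansion of 43: 101011
Powers of 7 mod 14 (each is the square of the previous):
  7^1 ≡ 7 (mod 14)
  7^2 ≡ 7² = 49 ≡ 7 (mod 14)
  7^4 ≡ 7² = 49 ≡ 7 (mod 14)
  7^8 ≡ 7² = 49 ≡ 7 (mod 14)
  7^16 ≡ 7² = 49 ≡ 7 (mod 14)
  7^32 ≡ 7² = 49 ≡ 7 (mod 14)
43 = 32 + 8 + 2 + 1, so 7^43 = 7^32 × 7^8 × 7^2 × 7^1 ≡ 7 × 7 × 7 × 7 (mod 14)
Multiplying step by step:
  7 × 7 = 49 ≡ 7 (mod 14)
  7 × 7 = 49 ≡ 7 (mod 14)
  7 × 7 = 49 ≡ 7 (mod 14)
Result: 7^43 ≡ 7 (mod 14)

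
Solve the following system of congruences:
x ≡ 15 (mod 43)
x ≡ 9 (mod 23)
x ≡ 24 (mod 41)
1090

Using the Chinese Remainder Theorem:
M = product of moduli = 40549
For equation 1: M_1 = 943, 943 ≡ 40 (mod 43), inverse of 943 mod 43 is 14 (check: 40 × 14 = 560 ≡ 1 (mod 43))
For equation 2: M_2 = 1763, 1763 ≡ 15 (mod 23), inverse of 1763 mod 23 is 20 (check: 15 × 20 = 300 ≡ 1 (mod 23))
For equation 3: M_3 = 989, 989 ≡ 5 (mod 41), inverse of 989 mod 41 is 33 (check: 5 × 33 = 165 ≡ 1 (mod 41))
Combine: x ≡ Σ r_i×M_i×(M_i⁻¹ mod m_i) = 15×943×14 + 9×1763×20 + 24×989×33 = 198030 + 317340 + 783288 = 1298658
1298658 mod 40549 = 1090
x ≡ 1090 (mod 40549)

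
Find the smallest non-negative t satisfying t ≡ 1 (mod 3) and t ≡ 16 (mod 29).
M = 3 × 29 = 87. M₁ = 29, y₁ ≡ 2 (mod 3). M₂ = 3, y₂ ≡ 10 (mod 29). t = 1×29×2 + 16×3×10 ≡ 16 (mod 87)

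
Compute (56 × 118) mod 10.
8

(56 × 118) = 6608
6608 mod 10 = 8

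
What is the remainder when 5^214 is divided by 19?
Using Fermat: 5^{18} ≡ 1 (mod 19). 214 ≡ 16 (mod 18). So 5^{214} ≡ 5^{16} ≡ 16 (mod 19)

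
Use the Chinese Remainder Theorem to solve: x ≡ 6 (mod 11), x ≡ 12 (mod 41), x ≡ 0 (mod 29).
2349

Using the Chinese Remainder Theorem:
M = product of moduli = 13079
For equation 1: M_1 = 1189, 1189 ≡ 1 (mod 11), inverse of 1189 mod 11 is 1 (check: 1 × 1 = 1 ≡ 1 (mod 11))
For equation 2: M_2 = 319, 319 ≡ 32 (mod 41), inverse of 319 mod 41 is 9 (check: 32 × 9 = 288 ≡ 1 (mod 41))
For equation 3: M_3 = 451, 451 ≡ 16 (mod 29), inverse of 451 mod 29 is 20 (check: 16 × 20 = 320 ≡ 1 (mod 29))
Combine: x ≡ Σ r_i×M_i×(M_i⁻¹ mod m_i) = 6×1189×1 + 12×319×9 + 0×451×20 = 7134 + 34452 + 0 = 41586
41586 mod 13079 = 2349
x ≡ 2349 (mod 13079)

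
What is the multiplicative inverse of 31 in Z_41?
4

Using Extended Euclidean Algorithm:
gcd(31, 41) = 1
Bezout coefficients: 31 × 4 + 41 × -3 = 1
So 31 × 4 ≡ 1 (mod 41)
The inverse is 4 mod 41 = 4
Verification: 31 × 4 = 124 = 3 × 41 + 1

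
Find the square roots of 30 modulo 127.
The square roots of 30 mod 127 are 41 and 86. Verify: 41² = 1681 ≡ 30 (mod 127)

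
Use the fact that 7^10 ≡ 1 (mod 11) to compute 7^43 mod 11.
By Fermat: 7^{10} ≡ 1 (mod 11). 43 = 4×10 + 3. So 7^{43} ≡ 7^{3} ≡ 2 (mod 11)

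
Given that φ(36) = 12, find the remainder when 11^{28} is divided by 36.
By Euler: 11^{12} ≡ 1 (mod 36) since gcd(11, 36) = 1. 28 = 2×12 + 4. So 11^{28} ≡ 11^{4} ≡ 25 (mod 36)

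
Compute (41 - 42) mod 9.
8

(41 - 42) = -1
-1 mod 9 = 8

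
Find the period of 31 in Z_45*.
Powers of 31 mod 45: 31^1≡31, 31^2≡16, 31^3≡1. Order = 3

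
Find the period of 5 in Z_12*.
Powers of 5 mod 12: 5^1≡5, 5^2≡1. Order = 2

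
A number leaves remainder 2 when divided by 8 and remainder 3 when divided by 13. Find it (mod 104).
M = 8 × 13 = 104. M₁ = 13, y₁ ≡ 5 (mod 8). M₂ = 8, y₂ ≡ 5 (mod 13). x = 2×13×5 + 3×8×5 ≡ 42 (mod 104)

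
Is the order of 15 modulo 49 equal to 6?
No, the actual order is 7, not 6.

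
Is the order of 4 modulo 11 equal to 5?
Yes, ord_11(4) = 5.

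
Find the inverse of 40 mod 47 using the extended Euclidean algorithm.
Extended GCD: 40(20) + 47(-17) = 1. So 40^(-1) ≡ 20 ≡ 20 (mod 47). Verify: 40 × 20 = 800 ≡ 1 (mod 47)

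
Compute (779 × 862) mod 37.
22

(779 × 862) = 671498
671498 mod 37 = 22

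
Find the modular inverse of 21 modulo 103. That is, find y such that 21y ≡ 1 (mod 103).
54

Using Extended Euclidean Algorithm:
gcd(21, 103) = 1
Bezout coefficients: 21 × -49 + 103 × 10 = 1
So 21 × -49 ≡ 1 (mod 103)
The inverse is -49 mod 103 = 54
Verification: 21 × 54 = 1134 = 11 × 103 + 1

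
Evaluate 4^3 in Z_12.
3 = 2 + 1 (binary 11). Repeated squaring mod 12: 4^1 ≡ 4; 4^2 ≡ 4² = 16 ≡ 4. Multiply: 4^3 = 4^2 × 4^1 ≡ 4 × 4 (mod 12): 4 × 4 = 16 ≡ 4. So 4^3 ≡ 4 (mod 12).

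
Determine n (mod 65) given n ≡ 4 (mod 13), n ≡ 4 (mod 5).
4

Using the Chinese Remainder Theorem:
M = product of moduli = 65
For equation 1: M_1 = 5, 5 ≡ 5 (mod 13), inverse of 5 mod 13 is 8 (check: 5 × 8 = 40 ≡ 1 (mod 13))
For equation 2: M_2 = 13, 13 ≡ 3 (mod 5), inverse of 13 mod 5 is 2 (check: 3 × 2 = 6 ≡ 1 (mod 5))
Combine: n ≡ Σ r_i×M_i×(M_i⁻¹ mod m_i) = 4×5×8 + 4×13×2 = 160 + 104 = 264
264 mod 65 = 4
n ≡ 4 (mod 65)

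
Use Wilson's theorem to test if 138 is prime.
(137)! mod 138 = 0. Since 0 ≢ -1 (mod 138), 138 is not prime.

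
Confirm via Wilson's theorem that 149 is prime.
(148)! mod 149 = 148. Since this equals -1 (mod 149), Wilson confirms 149 is prime.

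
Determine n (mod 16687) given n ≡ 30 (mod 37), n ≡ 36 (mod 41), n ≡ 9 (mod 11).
14386

Using the Chinese Remainder Theorem:
M = product of moduli = 16687
For equation 1: M_1 = 451, 451 ≡ 7 (mod 37), inverse of 451 mod 37 is 16 (check: 7 × 16 = 112 ≡ 1 (mod 37))
For equation 2: M_2 = 407, 407 ≡ 38 (mod 41), inverse of 407 mod 41 is 27 (check: 38 × 27 = 1026 ≡ 1 (mod 41))
For equation 3: M_3 = 1517, 1517 ≡ 10 (mod 11), inverse of 1517 mod 11 is 10 (check: 10 × 10 = 100 ≡ 1 (mod 11))
Combine: n ≡ Σ r_i×M_i×(M_i⁻¹ mod m_i) = 30×451×16 + 36×407×27 + 9×1517×10 = 216480 + 395604 + 136530 = 748614
748614 mod 16687 = 14386
n ≡ 14386 (mod 16687)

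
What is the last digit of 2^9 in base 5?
9 = 8 + 1 (binary 1001). Repeated squaring mod 5: 2^1 ≡ 2; 2^2 ≡ 2² = 4 ≡ 4; 2^4 ≡ 4² = 16 ≡ 1; 2^8 ≡ 1² = 1 ≡ 1. Multiply: 2^9 = 2^8 × 2^1 ≡ 1 × 2 (mod 5): 1 × 2 = 2 ≡ 2. So 2^9 ≡ 2 (mod 5).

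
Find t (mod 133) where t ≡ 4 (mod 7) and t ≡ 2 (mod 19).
M = 7 × 19 = 133. M₁ = 19, y₁ ≡ 3 (mod 7). M₂ = 7, y₂ ≡ 11 (mod 19). t = 4×19×3 + 2×7×11 ≡ 116 (mod 133)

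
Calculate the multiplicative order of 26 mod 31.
Powers of 26 mod 31: 26^1≡26, 26^2≡25, 26^3≡30, 26^4≡5, 26^5≡6, 26^6≡1. Order = 6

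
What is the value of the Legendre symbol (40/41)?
(40/41) = 40^{20} mod 41 = 1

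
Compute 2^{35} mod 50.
18

Using successive squaring:
Binary expansion of 35: 100011
Powers of 2 mod 50 (each is the square of the previous):
  2^1 ≡ 2 (mod 50)
  2^2 ≡ 2² = 4 ≡ 4 (mod 50)
  2^4 ≡ 4² = 16 ≡ 16 (mod 50)
  2^8 ≡ 16² = 256 ≡ 6 (mod 50)
  2^16 ≡ 6² = 36 ≡ 36 (mod 50)
  2^32 ≡ 36² = 1296 ≡ 46 (mod 50)
35 = 32 + 2 + 1, so 2^35 = 2^32 × 2^2 × 2^1 ≡ 46 × 4 × 2 (mod 50)
Multiplying step by step:
  46 × 4 = 184 ≡ 34 (mod 50)
  34 × 2 = 68 ≡ 18 (mod 50)
Result: 2^35 ≡ 18 (mod 50)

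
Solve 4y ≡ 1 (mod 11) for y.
3

Using Extended Euclidean Algorithm:
gcd(4, 11) = 1
Bezout coefficients: 4 × 3 + 11 × -1 = 1
So 4 × 3 ≡ 1 (mod 11)
The inverse is 3 mod 11 = 3
Verification: 4 × 3 = 12 = 1 × 11 + 1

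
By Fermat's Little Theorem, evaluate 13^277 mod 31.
By Fermat: 13^{30} ≡ 1 (mod 31). 277 ≡ 7 (mod 30). So 13^{277} ≡ 13^{7} ≡ 22 (mod 31)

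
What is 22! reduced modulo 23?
By Wilson's theorem, (22)! ≡ -1 ≡ 22 (mod 23)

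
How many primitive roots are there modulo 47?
Number of primitive roots mod 47 = φ(46) = 22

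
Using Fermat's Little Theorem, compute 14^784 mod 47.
By Fermat: 14^{46} ≡ 1 (mod 47). 784 ≡ 2 (mod 46). So 14^{784} ≡ 14^{2} ≡ 8 (mod 47)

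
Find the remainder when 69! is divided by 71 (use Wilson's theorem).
(70)! = (69)! × (70) ≡ -1 (mod 71). So (69)! ≡ -1 × (70)^(-1) ≡ (-1)×(-1) = 1 (mod 71)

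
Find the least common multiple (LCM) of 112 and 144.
1008

First find GCD(112, 144) using the Euclidean algorithm:
112 = 0 × 144 + 112
144 = 1 × 112 + 32
112 = 3 × 32 + 16
32 = 2 × 16 + 0
GCD(112, 144) = 16

LCM formula: LCM(a, b) = (a × b) / GCD(a, b)
LCM(112, 144) = (112 × 144) / 16
LCM(112, 144) = 16128 / 16
LCM(112, 144) = 1008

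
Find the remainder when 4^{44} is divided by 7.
By Fermat: 4^{6} ≡ 1 (mod 7). 44 = 7×6 + 2. So 4^{44} ≡ 4^{2} ≡ 2 (mod 7)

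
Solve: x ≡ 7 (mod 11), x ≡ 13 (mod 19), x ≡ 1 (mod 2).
M = 11 × 19 × 2 = 418. M₁ = 38, y₁ ≡ 9 (mod 11). M₂ = 22, y₂ ≡ 13 (mod 19). M₃ = 209, y₃ ≡ 1 (mod 2). x = 7×38×9 + 13×22×13 + 1×209×1 ≡ 51 (mod 418)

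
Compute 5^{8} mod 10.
5

Using successive squaring:
Binary expansion of 8: 1000
Powers of 5 mod 10 (each is the square of the previous):
  5^1 ≡ 5 (mod 10)
  5^2 ≡ 5² = 25 ≡ 5 (mod 10)
  5^4 ≡ 5² = 25 ≡ 5 (mod 10)
  5^8 ≡ 5² = 25 ≡ 5 (mod 10)
8 is a power of 2, so 5^8 is the last square: ≡ 5 (mod 10)
Result: 5^8 ≡ 5 (mod 10)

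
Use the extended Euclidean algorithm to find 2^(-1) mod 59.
Extended GCD: 2(-29) + 59(1) = 1. So 2^(-1) ≡ 30 ≡ 30 (mod 59). Verify: 2 × 30 = 60 ≡ 1 (mod 59)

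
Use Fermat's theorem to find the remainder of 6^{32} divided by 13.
3

By Fermat's Little Theorem, a^(p-1) ≡ 1 (mod p) for prime p and gcd(a, p) = 1
Here p = 13, so 6^12 ≡ 1 (mod 13)
We can reduce the exponent: 32 mod 12 = 8
So 6^32 ≡ 6^8 (mod 13)
Computing: 6^8 mod 13 = 3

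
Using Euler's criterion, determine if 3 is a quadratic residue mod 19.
By Euler's criterion: 3^{9} ≡ 18 (mod 19). Since this equals -1 (≡ 18), 3 is not a QR.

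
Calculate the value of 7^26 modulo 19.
Using Fermat: 7^{18} ≡ 1 (mod 19). 26 ≡ 8 (mod 18). So 7^{26} ≡ 7^{8} ≡ 11 (mod 19)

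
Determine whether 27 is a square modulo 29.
By Euler's criterion: 27^{14} ≡ 28 (mod 29). Since this equals -1 (≡ 28), 27 is not a QR.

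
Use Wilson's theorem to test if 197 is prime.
(196)! mod 197 = 196. Since 196 ≡ -1 (mod 197), 197 is prime.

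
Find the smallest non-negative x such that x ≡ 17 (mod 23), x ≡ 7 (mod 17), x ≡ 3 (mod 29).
3628

Using the Chinese Remainder Theorem:
M = product of moduli = 11339
For equation 1: M_1 = 493, 493 ≡ 10 (mod 23), inverse of 493 mod 23 is 7 (check: 10 × 7 = 70 ≡ 1 (mod 23))
For equation 2: M_2 = 667, 667 ≡ 4 (mod 17), inverse of 667 mod 17 is 13 (check: 4 × 13 = 52 ≡ 1 (mod 17))
For equation 3: M_3 = 391, 391 ≡ 14 (mod 29), inverse of 391 mod 29 is 27 (check: 14 × 27 = 378 ≡ 1 (mod 29))
Combine: x ≡ Σ r_i×M_i×(M_i⁻¹ mod m_i) = 17×493×7 + 7×667×13 + 3×391×27 = 58667 + 60697 + 31671 = 151035
151035 mod 11339 = 3628
x ≡ 3628 (mod 11339)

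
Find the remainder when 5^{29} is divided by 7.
By Fermat: 5^{6} ≡ 1 (mod 7). 29 = 4×6 + 5. So 5^{29} ≡ 5^{5} ≡ 3 (mod 7)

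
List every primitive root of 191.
Primitive roots mod 191: {19, 21, 22, 28, 29, 33, 35, 42, 44, 47, 53, 56, 57, 58, 61, 62, 63, 71, 73, 74, 76, 83, 87, 88, 89, 91, 93, 94, 95, 99, 101, 105, 106, 110, 111, 112, 113, 114, 116, 119, 123, 124, 126, 127, 131, 132, 137, 140, 141, 143, 145, 146, 148, 151, 157, 164, 165, 167, 168, 171, 173, 174, 175, 176, 178, 179, 181, 182, 183, 187, 188, 189}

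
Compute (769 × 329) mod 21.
14

(769 × 329) = 253001
253001 mod 21 = 14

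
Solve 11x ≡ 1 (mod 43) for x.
11^(-1) ≡ 4 (mod 43). Verification: 11 × 4 = 44 ≡ 1 (mod 43)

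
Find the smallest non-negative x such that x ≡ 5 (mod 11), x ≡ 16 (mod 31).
16

Using the Chinese Remainder Theorem:
M = product of moduli = 341
For equation 1: M_1 = 31, 31 ≡ 9 (mod 11), inverse of 31 mod 11 is 5 (check: 9 × 5 = 45 ≡ 1 (mod 11))
For equation 2: M_2 = 11, 11 ≡ 11 (mod 31), inverse of 11 mod 31 is 17 (check: 11 × 17 = 187 ≡ 1 (mod 31))
Combine: x ≡ Σ r_i×M_i×(M_i⁻¹ mod m_i) = 5×31×5 + 16×11×17 = 775 + 2992 = 3767
3767 mod 341 = 16
x ≡ 16 (mod 341)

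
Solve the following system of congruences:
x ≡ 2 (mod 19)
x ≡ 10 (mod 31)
382

Using the Chinese Remainder Theorem:
M = product of moduli = 589
For equation 1: M_1 = 31, 31 ≡ 12 (mod 19), inverse of 31 mod 19 is 8 (check: 12 × 8 = 96 ≡ 1 (mod 19))
For equation 2: M_2 = 19, 19 ≡ 19 (mod 31), inverse of 19 mod 31 is 18 (check: 19 × 18 = 342 ≡ 1 (mod 31))
Combine: x ≡ Σ r_i×M_i×(M_i⁻¹ mod m_i) = 2×31×8 + 10×19×18 = 496 + 3420 = 3916
3916 mod 589 = 382
x ≡ 382 (mod 589)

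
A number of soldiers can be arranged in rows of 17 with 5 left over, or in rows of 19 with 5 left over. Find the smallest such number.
M = 17 × 19 = 323. M₁ = 19, y₁ ≡ 9 (mod 17). M₂ = 17, y₂ ≡ 9 (mod 19). m = 5×19×9 + 5×17×9 ≡ 5 (mod 323). The smallest positive such number is 5.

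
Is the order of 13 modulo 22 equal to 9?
No, the actual order is 10, not 9.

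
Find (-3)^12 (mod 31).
Using repeated squaring. (-3) ≡ 28 (mod 31). 12 = 8 + 4 (binary 1100). Repeated squaring mod 31: 28^1 ≡ 28; 28^2 ≡ 28² = 784 ≡ 9; 28^4 ≡ 9² = 81 ≡ 19; 28^8 ≡ 19² = 361 ≡ 20. Multiply: (-3)^12 ≡ 28^8 × 28^4 ≡ 20 × 19 (mod 31): 20 × 19 = 380 ≡ 8. So (-3)^12 ≡ 8 (mod 31).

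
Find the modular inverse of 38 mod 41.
38^(-1) ≡ 27 (mod 41). Verification: 38 × 27 = 1026 ≡ 1 (mod 41)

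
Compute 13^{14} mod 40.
9

Using successive squaring:
Binary expansion of 14: 1110
Powers of 13 mod 40 (each is the square of the previous):
  13^1 ≡ 13 (mod 40)
  13^2 ≡ 13² = 169 ≡ 9 (mod 40)
  13^4 ≡ 9² = 81 ≡ 1 (mod 40)
  13^8 ≡ 1² = 1 ≡ 1 (mod 40)
14 = 8 + 4 + 2, so 13^14 = 13^8 × 13^4 × 13^2 ≡ 1 × 1 × 9 (mod 40)
Multiplying step by step:
  1 × 1 = 1 ≡ 1 (mod 40)
  1 × 9 = 9 ≡ 9 (mod 40)
Result: 13^14 ≡ 9 (mod 40)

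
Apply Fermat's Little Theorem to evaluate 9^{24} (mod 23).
12

By Fermat's Little Theorem, a^(p-1) ≡ 1 (mod p) for prime p and gcd(a, p) = 1
Here p = 23, so 9^22 ≡ 1 (mod 23)
We can reduce the exponent: 24 mod 22 = 2
So 9^24 ≡ 9^2 (mod 23)
Computing: 9^2 mod 23 = 12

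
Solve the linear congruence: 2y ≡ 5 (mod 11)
8

Since gcd(2, 11) = 1 divides 5, a solution exists.
Multiply both sides by the inverse of 2 mod 11:
  2^(-1) mod 11 = 6
  x ≡ 6 × 5 ≡ 30 ≡ 8 (mod 11)
Verification: 2 × 8 = 16 = 1 × 11 + 5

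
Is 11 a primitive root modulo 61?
No

To verify, check if 11^(60/q) ≢ 1 (mod 61) for each prime divisor q of 60
Divisors of 60 = 60: [1, 2, 3, 4, 5, 6, 10, 12, 15, 20, 30, 60]
  11^(60/2) = 11^30 ≡ 60 (mod 61)
  11^(60/3) = 11^20 ≡ 1 (mod 61)
  11^(60/5) = 11^12 ≡ 1 (mod 61)
Conclusion: 11 is not a primitive root modulo 61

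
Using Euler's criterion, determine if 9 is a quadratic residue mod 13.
By Euler's criterion: 9^{6} ≡ 1 (mod 13). Since this equals 1, 9 is a QR.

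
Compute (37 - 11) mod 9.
8

(37 - 11) = 26
26 mod 9 = 8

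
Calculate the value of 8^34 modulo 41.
Using repeated squaring. 34 = 32 + 2 (binary 100010). Repeated squaring mod 41: 8^1 ≡ 8; 8^2 ≡ 8² = 64 ≡ 23; 8^4 ≡ 23² = 529 ≡ 37; 8^8 ≡ 37² = 1369 ≡ 16; 8^16 ≡ 16² = 256 ≡ 10; 8^32 ≡ 10² = 100 ≡ 18. Multiply: 8^34 = 8^32 × 8^2 ≡ 18 × 23 (mod 41): 18 × 23 = 414 ≡ 4. So 8^34 ≡ 4 (mod 41).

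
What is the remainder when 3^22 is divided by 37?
Using repeated squaring. 22 = 16 + 4 + 2 (binary 10110). Repeated squaring mod 37: 3^1 ≡ 3; 3^2 ≡ 3² = 9 ≡ 9; 3^4 ≡ 9² = 81 ≡ 7; 3^8 ≡ 7² = 49 ≡ 12; 3^16 ≡ 12² = 144 ≡ 33. Multiply: 3^22 = 3^16 × 3^4 × 3^2 ≡ 33 × 7 × 9 (mod 37): 33 × 7 = 231 ≡ 9; 9 × 9 = 81 ≡ 7. So 3^22 ≡ 7 (mod 37).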